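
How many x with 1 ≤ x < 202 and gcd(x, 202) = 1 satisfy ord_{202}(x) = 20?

8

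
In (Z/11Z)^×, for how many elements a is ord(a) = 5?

φ(11) = 11 − 1 = 10 = 2 · 5.
Since (Z/11Z)^× is cyclic of order 10, the number of elements of order d is φ(d) when d | 10 and 0 otherwise.
5 | 10, and φ(5) = 5 − 1 = 4.

4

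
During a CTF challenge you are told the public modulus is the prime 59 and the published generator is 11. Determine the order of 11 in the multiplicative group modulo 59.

By Lagrange's theorem, ord_59(11) divides φ(59) = 59 − 1 = 58 = 2 · 29.
Divisors of 58: 1, 2, 29, 58.
Evaluate successive powers at the divisors of 58:
11^1 ≡ 11
11^2 ≡ 3
11^29 ≡ 58
11^58 ≡ 1
Therefore the multiplicative order of 11 modulo 59 is 58.

58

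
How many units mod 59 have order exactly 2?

1

φ(59) = 59 − 1 = 58 = 2 · 29.
Since (Z/59Z)^× is cyclic of order 58, the number of elements of order d is φ(d) when d | 58 and 0 otherwise.
2 | 58, and φ(2) = 2 − 1 = 1.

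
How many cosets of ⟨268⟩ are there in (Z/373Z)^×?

1

By Lagrange's theorem, ord_373(268) divides φ(373) = 373 − 1 = 372 = 2^2 · 3 · 31.
Divisors of 372: 1, 2, 3, 4, 6, 12, 31, 62, 93, 124, 186, 372.
Evaluate successive powers at the divisors of 372:
268^1 ≡ 268 (mod 373)
268^2 ≡ 208 (mod 373)
268^3 ≡ 167 (mod 373)
268^4 ≡ 369 (mod 373)
268^6 ≡ 287 (mod 373)
268^12 ≡ 309 (mod 373)
268^31 ≡ 200 (mod 373)
268^62 ≡ 89 (mod 373)
268^93 ≡ 269 (mod 373)
268^124 ≡ 88 (mod 373)
268^186 ≡ 372 (mod 373)
268^372 ≡ 1 (mod 373) ✓
The order of 268 is 372, so the subgroup it generates has 372 elements.
[(Z/373Z)^× : ⟨268⟩] = 372/372 = 1.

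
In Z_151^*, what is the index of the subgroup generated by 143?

15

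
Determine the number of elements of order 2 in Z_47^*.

φ(47) = 47 − 1 = 46 = 2 · 23.
In a cyclic group of order 46, there are φ(d) elements of order d for each divisor d of 46, and zero for non-divisors.
2 | 46, and φ(2) = 2 − 1 = 1.

1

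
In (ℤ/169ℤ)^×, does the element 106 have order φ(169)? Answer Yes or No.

φ(169) = φ(13^2) = 13·(13−1) = 156 = 2^2 · 3 · 13.
Test 106^(156/q) mod 169 for each prime factor q of 156:
106^78 ≡ 168 (mod 169)  [q = 2: ≢ 1 ✓]
106^52 ≡ 146 (mod 169)  [q = 3: ≢ 1 ✓]
106^12 ≡ 157 (mod 169)  [q = 13: ≢ 1 ✓]
None equal 1, so ord_169(106) = 156: 106 is a primitive root.

Yes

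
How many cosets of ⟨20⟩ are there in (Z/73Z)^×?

Since 20 ∈ (Z/73Z)^×, its order divides φ(73) = 73 − 1 = 72 = 2^3 · 3^2.
Divisors of 72: 1, 2, 3, 4, 6, 8, 9, 12, 18, 24, 36, 72.
Test each divisor d:
20^1 ≡ 20 (mod 73)
20^2 ≡ 35 (mod 73)
20^3 ≡ 43 (mod 73)
20^4 ≡ 57 (mod 73)
20^6 ≡ 24 (mod 73)
20^8 ≡ 37 (mod 73)
20^9 ≡ 10 (mod 73)
20^12 ≡ 65 (mod 73)
20^18 ≡ 27 (mod 73)
20^24 ≡ 64 (mod 73)
20^36 ≡ 72 (mod 73)
20^72 ≡ 1 (mod 73) ✓
So ord_73(20) = 72, hence |⟨20⟩| = 72.
The index is φ(73) / ord(20) = 72 / 72 = 1.

1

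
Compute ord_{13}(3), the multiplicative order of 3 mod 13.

The order of 3 must divide φ(13) = 13 − 1 = 12 = 2^2 · 3.
Divisors of 12: 1, 2, 3, 4, 6, 12.
Test each divisor d:
3^1 ≡ 3
3^2 ≡ 9
3^3 ≡ 1
The smallest such exponent is 3, so the order of 3 is 3.

3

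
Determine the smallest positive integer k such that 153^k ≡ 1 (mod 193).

By Lagrange's theorem, ord_193(153) divides φ(193) = 193 − 1 = 192 = 2^6 · 3.
Divisors of 192: 1, 2, 3, 4, 6, 8, 12, 16, 24, 32, 48, 64, 96, 192.
Compute 153^d (mod 193) for the divisors d until we hit 1:
153^1 ≡ 153
153^2 ≡ 56
153^3 ≡ 76
153^4 ≡ 48
153^6 ≡ 179
153^8 ≡ 181
153^12 ≡ 3
153^16 ≡ 144
153^24 ≡ 9
153^32 ≡ 85
153^48 ≡ 81
153^64 ≡ 84
153^96 ≡ 192
153^192 ≡ 1
Therefore the multiplicative order of 153 modulo 193 is 192.

192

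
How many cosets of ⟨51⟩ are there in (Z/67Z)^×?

By Lagrange's theorem, ord_67(51) divides φ(67) = 67 − 1 = 66 = 2 · 3 · 11.
Divisors of 66: 1, 2, 3, 6, 11, 22, 33, 66.
Compute 51^d (mod 67) for the divisors d until we hit 1:
51^1 ≡ 51 (mod 67)
51^2 ≡ 55 (mod 67)
51^3 ≡ 58 (mod 67)
51^6 ≡ 14 (mod 67)
51^11 ≡ 38 (mod 67)
51^22 ≡ 37 (mod 67)
51^33 ≡ 66 (mod 67)
51^66 ≡ 1 (mod 67) ✓
So ord_67(51) = 66, hence |⟨51⟩| = 66.
The index is φ(67) / ord(51) = 66 / 66 = 1.

1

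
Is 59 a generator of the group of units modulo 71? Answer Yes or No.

Yes

φ(71) = 71 − 1 = 70 = 2 · 5 · 7.
It suffices to check that the order of 59 is not a proper divisor of 70: compute 59^(70/q) for q ∈ {2, 5, 7}.
59^35 ≡ 70 (mod 71)  [q = 2: ≢ 1 ✓]
59^14 ≡ 57 (mod 71)  [q = 5: ≢ 1 ✓]
59^10 ≡ 32 (mod 71)  [q = 7: ≢ 1 ✓]
All checks pass, so 59 has order 70 and is a primitive root modulo 71.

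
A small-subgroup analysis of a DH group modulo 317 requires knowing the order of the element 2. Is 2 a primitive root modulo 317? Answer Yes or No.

Yes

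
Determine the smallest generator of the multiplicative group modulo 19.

2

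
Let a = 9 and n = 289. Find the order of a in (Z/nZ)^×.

By Lagrange's theorem, ord_289(9) divides φ(289) = φ(17^2) = 17·(17−1) = 272 = 2^4 · 17.
Divisors of 272: 1, 2, 4, 8, 16, 17, 34, 68, 136, 272.
Evaluate successive powers at the divisors of 272:
9^1 ≡ 9 (mod 289)
9^2 ≡ 81 (mod 289)
9^4 ≡ 203 (mod 289)
9^8 ≡ 171 (mod 289)
9^16 ≡ 52 (mod 289)
9^17 ≡ 179 (mod 289)
9^34 ≡ 251 (mod 289)
9^68 ≡ 288 (mod 289)
9^136 ≡ 1 (mod 289) ✓
So ord_289(9) = 136.

136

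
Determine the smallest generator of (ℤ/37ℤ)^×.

2

φ(37) = 37 − 1 = 36 = 2^2 · 3^2.
Test candidates g = 2, 3, … against the prime factors q ∈ {2, 3} of φ(37): g is a generator iff g^(36/q) ≢ 1 for every such q.
g = 2: 2^18 ≡ 36; 2^12 ≡ 26 — none is 1, so 2 is a primitive root.
Hence the least primitive root of 37 is 2.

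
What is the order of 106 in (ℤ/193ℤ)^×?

Since 106 ∈ (Z/193Z)^×, its order divides φ(193) = 193 − 1 = 192 = 2^6 · 3.
Divisors of 192: 1, 2, 3, 4, 6, 8, 12, 16, 24, 32, 48, 64, 96, 192.
Evaluate successive powers at the divisors of 192:
106^1 ≡ 106
106^2 ≡ 42
106^3 ≡ 13
106^4 ≡ 27
106^6 ≡ 169
106^8 ≡ 150
106^12 ≡ 190
106^16 ≡ 112
106^24 ≡ 9
106^32 ≡ 192
106^48 ≡ 81
106^64 ≡ 1
So ord_193(106) = 64.

64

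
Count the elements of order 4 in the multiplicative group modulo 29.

2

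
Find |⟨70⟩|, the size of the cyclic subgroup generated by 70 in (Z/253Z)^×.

By Lagrange's theorem, ord_253(70) divides φ(253) = φ(11·23) = (11−1)·(23−1) = 10·22 = 220 = 2^2 · 5 · 11.
Divisors of 220: 1, 2, 4, 5, 10, 11, 20, 22, 44, 55, 110, 220.
Evaluate successive powers at the divisors of 220:
70^1 ≡ 70 (mod 253)
70^2 ≡ 93 (mod 253)
70^4 ≡ 47 (mod 253)
70^5 ≡ 1 (mod 253) ✓
Therefore the multiplicative order of 70 modulo 253 is 5.

5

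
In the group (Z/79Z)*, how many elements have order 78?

24

φ(79) = 79 − 1 = 78 = 2 · 3 · 13.
Since (Z/79Z)^× is cyclic of order 78, the number of elements of order d is φ(d) when d | 78 and 0 otherwise.
78 = 2 · 3 · 13 divides 78, and φ(78) = 24.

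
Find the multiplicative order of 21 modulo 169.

52

ord(21) | φ(169) = φ(13^2) = 13·(13−1) = 156 = 2^2 · 3 · 13.
Divisors of 156: 1, 2, 3, 4, 6, 12, 13, 26, 39, 52, 78, 156.
Test each divisor d:
21^1 ≡ 21 (mod 169)
21^2 ≡ 103 (mod 169)
21^3 ≡ 135 (mod 169)
21^4 ≡ 131 (mod 169)
21^6 ≡ 142 (mod 169)
21^12 ≡ 53 (mod 169)
21^13 ≡ 99 (mod 169)
21^26 ≡ 168 (mod 169)
21^39 ≡ 70 (mod 169)
21^52 ≡ 1 (mod 169) ✓
The smallest such exponent is 52, so the order of 21 is 52.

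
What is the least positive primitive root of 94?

5

φ(94) = φ(2)·φ(47) = 1·46 = 46 = 2 · 23.
g is a primitive root iff g^(46/q) ≢ 1 (mod 94) for each prime q ∈ {2, 23}.
g = 2: gcd(2, 94) = 2 > 1, not a unit — skip.
g = 3: 3^23 ≡ 1 — hits 1, so not a primitive root.
g = 4: gcd(4, 94) = 2 > 1, not a unit — skip.
g = 5: 5^23 ≡ 93; 5^2 ≡ 25 — none is 1, so 5 is a primitive root.
The smallest primitive root modulo 94 is 5.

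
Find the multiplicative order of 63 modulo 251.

25

Since 63 ∈ (Z/251Z)^×, its order divides φ(251) = 251 − 1 = 250 = 2 · 5^3.
Divisors of 250: 1, 2, 5, 10, 25, 50, 125, 250.
Check 63^d mod 251 for each divisor in increasing order:
63^1 ≡ 63 (mod 251)
63^2 ≡ 204 (mod 251)
63^5 ≡ 113 (mod 251)
63^10 ≡ 219 (mod 251)
63^25 ≡ 1 (mod 251) ✓
Therefore the multiplicative order of 63 modulo 251 is 25.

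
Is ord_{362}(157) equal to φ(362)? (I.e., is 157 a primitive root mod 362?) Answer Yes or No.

Yes

φ(362) = φ(2)·φ(181) = 1·180 = 180 = 2^2 · 3^2 · 5.
It suffices to check that the order of 157 is not a proper divisor of 180: compute 157^(180/q) for q ∈ {2, 3, 5}.
157^90 ≡ 361 (mod 362)  [q = 2: ≢ 1 ✓]
157^60 ≡ 313 (mod 362)  [q = 3: ≢ 1 ✓]
157^36 ≡ 135 (mod 362)  [q = 5: ≢ 1 ✓]
Every test exponent gives a nontrivial residue, hence 157 generates the full group.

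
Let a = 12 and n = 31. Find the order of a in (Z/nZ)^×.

30

By Lagrange's theorem, ord_31(12) divides φ(31) = 31 − 1 = 30 = 2 · 3 · 5.
Divisors of 30: 1, 2, 3, 5, 6, 10, 15, 30.
Check 12^d mod 31 for each divisor in increasing order:
12^1 ≡ 12
12^2 ≡ 20
12^3 ≡ 23
12^5 ≡ 26
12^6 ≡ 2
12^10 ≡ 25
12^15 ≡ 30
12^30 ≡ 1
The smallest such exponent is 30, so the order of 12 is 30.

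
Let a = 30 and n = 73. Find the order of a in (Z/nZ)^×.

24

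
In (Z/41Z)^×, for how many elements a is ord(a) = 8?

4

φ(41) = 41 − 1 = 40 = 2^3 · 5.
Since (Z/41Z)^× is cyclic of order 40, the number of elements of order d is φ(d) when d | 40 and 0 otherwise.
8 = 2^3 divides 40, and φ(8) = 4.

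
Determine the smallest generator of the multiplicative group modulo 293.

2

φ(293) = 293 − 1 = 292 = 2^2 · 73.
Test candidates g = 2, 3, … against the prime factors q ∈ {2, 73} of φ(293): g is a generator iff g^(292/q) ≢ 1 for every such q.
g = 2: 2^146 ≡ 292; 2^4 ≡ 16 — none is 1, so 2 is a primitive root.
So 2 is the smallest generator of (Z/293Z)^×.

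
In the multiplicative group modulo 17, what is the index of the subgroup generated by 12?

The order of 12 must divide φ(17) = 17 − 1 = 16 = 2^4.
Divisors of 16: 1, 2, 4, 8, 16.
Compute 12^d (mod 17) for the divisors d until we hit 1:
12^1 ≡ 12
12^2 ≡ 8
12^4 ≡ 13
12^8 ≡ 16
12^16 ≡ 1
Thus |⟨12⟩| = ord(12) = 16.
Index = |(Z/17Z)^×| / |⟨12⟩| = 16 / 16 = 1.

1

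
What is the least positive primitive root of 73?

5

φ(73) = 73 − 1 = 72 = 2^3 · 3^2.
Test candidates g = 2, 3, … against the prime factors q ∈ {2, 3} of φ(73): g is a generator iff g^(72/q) ≢ 1 for every such q.
g = 2: 2^36 ≡ 1 — hits 1, so not a primitive root.
g = 3: 3^36 ≡ 1 — hits 1, so not a primitive root.
g = 4: 4^36 ≡ 1 — hits 1, so not a primitive root.
g = 5: 5^36 ≡ 72; 5^24 ≡ 8 — none is 1, so 5 is a primitive root.
So 5 is the smallest generator of (Z/73Z)^×.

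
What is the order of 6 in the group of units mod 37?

4

The order of 6 must divide φ(37) = 37 − 1 = 36 = 2^2 · 3^2.
Divisors of 36: 1, 2, 3, 4, 6, 9, 12, 18, 36.
Check 6^d mod 37 for each divisor in increasing order:
6^1 ≡ 6 (mod 37)
6^2 ≡ 36 (mod 37)
6^3 ≡ 31 (mod 37)
6^4 ≡ 1 (mod 37) ✓
The smallest such exponent is 4, so the order of 6 is 4.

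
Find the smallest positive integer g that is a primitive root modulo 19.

φ(19) = 19 − 1 = 18 = 2 · 3^2.
g is a primitive root iff g^(18/q) ≢ 1 (mod 19) for each prime q ∈ {2, 3}.
g = 2: 2^9 ≡ 18; 2^6 ≡ 7 — none is 1, so 2 is a primitive root.
So 2 is the smallest generator of (Z/19Z)^×.

2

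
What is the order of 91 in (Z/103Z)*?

51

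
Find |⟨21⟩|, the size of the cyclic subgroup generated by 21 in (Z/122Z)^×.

ord(21) | φ(122) = φ(2)·φ(61) = 1·60 = 60 = 2^2 · 3 · 5.
Divisors of 60: 1, 2, 3, 4, 5, 6, 10, 12, 15, 20, 30, 60.
Test each divisor d:
21^1 ≡ 21
21^2 ≡ 75
21^3 ≡ 111
21^4 ≡ 13
21^5 ≡ 29
21^6 ≡ 121
21^10 ≡ 109
21^12 ≡ 1
Therefore the multiplicative order of 21 modulo 122 is 12.

12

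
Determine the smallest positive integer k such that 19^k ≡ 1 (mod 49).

6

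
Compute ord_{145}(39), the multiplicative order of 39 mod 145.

By Lagrange's theorem, ord_145(39) divides φ(145) = φ(5·29) = (5−1)·(29−1) = 4·28 = 112 = 2^4 · 7.
Divisors of 112: 1, 2, 4, 7, 8, 14, 16, 28, 56, 112.
Compute 39^d (mod 145) for the divisors d until we hit 1:
39^1 ≡ 39
39^2 ≡ 71
39^4 ≡ 111
39^7 ≡ 104
39^8 ≡ 141
39^14 ≡ 86
39^16 ≡ 16
39^28 ≡ 1
Therefore the multiplicative order of 39 modulo 145 is 28.

28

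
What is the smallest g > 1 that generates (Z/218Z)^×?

11

φ(218) = φ(2)·φ(109) = 1·108 = 108 = 2^2 · 3^3.
g is a primitive root iff g^(108/q) ≢ 1 (mod 218) for each prime q ∈ {2, 3}.
g = 2: gcd(2, 218) = 2 > 1, not a unit — skip.
g = 3: 3^54 ≡ 1 — hits 1, so not a primitive root.
g = 4: gcd(4, 218) = 2 > 1, not a unit — skip.
g = 5: 5^54 ≡ 1 — hits 1, so not a primitive root.
g = 6: gcd(6, 218) = 2 > 1, not a unit — skip.
g = 7: 7^54 ≡ 1 — hits 1, so not a primitive root.
g = 8: gcd(8, 218) = 2 > 1, not a unit — skip.
g = 9: 9^54 ≡ 1 — hits 1, so not a primitive root.
g = 10: gcd(10, 218) = 2 > 1, not a unit — skip.
g = 11: 11^54 ≡ 217; 11^36 ≡ 45 — none is 1, so 11 is a primitive root.
The smallest primitive root modulo 218 is 11.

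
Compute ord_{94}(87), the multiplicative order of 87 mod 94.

46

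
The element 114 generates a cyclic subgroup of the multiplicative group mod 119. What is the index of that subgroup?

2

Since 114 ∈ (Z/119Z)^×, its order divides φ(119) = φ(7·17) = (7−1)·(17−1) = 6·16 = 96 = 2^5 · 3.
Divisors of 96: 1, 2, 3, 4, 6, 8, 12, 16, 24, 32, 48, 96.
Evaluate successive powers at the divisors of 96:
114^1 ≡ 114
114^2 ≡ 25
114^3 ≡ 113
114^4 ≡ 30
114^6 ≡ 36
114^8 ≡ 67
114^12 ≡ 106
114^16 ≡ 86
114^24 ≡ 50
114^32 ≡ 18
114^48 ≡ 1
Thus |⟨114⟩| = ord(114) = 48.
Index = |(Z/119Z)^×| / |⟨114⟩| = 96 / 48 = 2.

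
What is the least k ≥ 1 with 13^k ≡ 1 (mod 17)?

The order of 13 must divide φ(17) = 17 − 1 = 16 = 2^4.
Divisors of 16: 1, 2, 4, 8, 16.
Compute 13^d (mod 17) for the divisors d until we hit 1:
13^1 ≡ 13 (mod 17)
13^2 ≡ 16 (mod 17)
13^4 ≡ 1 (mod 17) ✓
The smallest such exponent is 4, so the order of 13 is 4.

4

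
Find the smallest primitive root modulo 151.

6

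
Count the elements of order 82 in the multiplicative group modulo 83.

φ(83) = 83 − 1 = 82 = 2 · 41.
Since (Z/83Z)^× is cyclic of order 82, the number of elements of order d is φ(d) when d | 82 and 0 otherwise.
82 = 2 · 41 divides 82, and φ(82) = 40.

40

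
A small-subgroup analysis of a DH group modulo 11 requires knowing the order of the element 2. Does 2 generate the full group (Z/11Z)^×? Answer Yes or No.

Yes

φ(11) = 11 − 1 = 10 = 2 · 5.
2 is a primitive root mod 11 iff 2^(φ(11)/q) ≢ 1 for every prime q | φ(11), i.e. q ∈ {2, 5}.
2^5 ≡ 10 (mod 11)  [q = 2: ≢ 1 ✓]
2^2 ≡ 4 (mod 11)  [q = 5: ≢ 1 ✓]
All checks pass, so 2 has order 10 and is a primitive root modulo 11.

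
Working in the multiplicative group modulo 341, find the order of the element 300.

30

The order of 300 must divide φ(341) = φ(11·31) = (11−1)·(31−1) = 10·30 = 300 = 2^2 · 3 · 5^2.
Divisors of 300: 1, 2, 3, 4, 5, 6, 10, 12, 15, 20, 25, 30, 50, 60, 75, 100, 150, 300.
Test each divisor d:
300^1 ≡ 300 (mod 341)
300^2 ≡ 317 (mod 341)
300^3 ≡ 302 (mod 341)
300^4 ≡ 235 (mod 341)
300^5 ≡ 254 (mod 341)
300^6 ≡ 157 (mod 341)
300^10 ≡ 67 (mod 341)
300^12 ≡ 97 (mod 341)
300^15 ≡ 309 (mod 341)
300^20 ≡ 56 (mod 341)
300^25 ≡ 243 (mod 341)
300^30 ≡ 1 (mod 341) ✓
Therefore the multiplicative order of 300 modulo 341 is 30.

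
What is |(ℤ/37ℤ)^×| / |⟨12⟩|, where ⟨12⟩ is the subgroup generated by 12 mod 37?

Since 12 ∈ (Z/37Z)^×, its order divides φ(37) = 37 − 1 = 36 = 2^2 · 3^2.
Divisors of 36: 1, 2, 3, 4, 6, 9, 12, 18, 36.
Test each divisor d:
12^1 ≡ 12 (mod 37)
12^2 ≡ 33 (mod 37)
12^3 ≡ 26 (mod 37)
12^4 ≡ 16 (mod 37)
12^6 ≡ 10 (mod 37)
12^9 ≡ 1 (mod 37) ✓
Thus |⟨12⟩| = ord(12) = 9.
The index is φ(37) / ord(12) = 36 / 9 = 4.

4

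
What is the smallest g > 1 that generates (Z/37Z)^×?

φ(37) = 37 − 1 = 36 = 2^2 · 3^2.
g is a primitive root iff g^(36/q) ≢ 1 (mod 37) for each prime q ∈ {2, 3}.
g = 2: 2^18 ≡ 36; 2^12 ≡ 26 — none is 1, so 2 is a primitive root.
Hence the least primitive root of 37 is 2.

2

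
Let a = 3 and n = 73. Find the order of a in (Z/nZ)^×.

12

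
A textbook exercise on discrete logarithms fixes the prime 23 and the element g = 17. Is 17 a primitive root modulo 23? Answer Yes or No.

Yes

φ(23) = 23 − 1 = 22 = 2 · 11.
Test 17^(22/q) mod 23 for each prime factor q of 22:
17^11 ≡ 22 (mod 23)  [q = 2: ≢ 1 ✓]
17^2 ≡ 13 (mod 23)  [q = 11: ≢ 1 ✓]
All checks pass, so 17 has order 22 and is a primitive root modulo 23.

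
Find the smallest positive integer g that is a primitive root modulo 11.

2

φ(11) = 11 − 1 = 10 = 2 · 5.
Test candidates g = 2, 3, … against the prime factors q ∈ {2, 5} of φ(11): g is a generator iff g^(10/q) ≢ 1 for every such q.
g = 2: 2^5 ≡ 10; 2^2 ≡ 4 — none is 1, so 2 is a primitive root.
The smallest primitive root modulo 11 is 2.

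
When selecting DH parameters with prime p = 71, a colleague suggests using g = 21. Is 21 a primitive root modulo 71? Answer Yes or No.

Yes

φ(71) = 71 − 1 = 70 = 2 · 5 · 7.
21 is a primitive root mod 71 iff 21^(φ(71)/q) ≢ 1 for every prime q | φ(71), i.e. q ∈ {2, 5, 7}.
21^35 ≡ 70 (mod 71)  [q = 2: ≢ 1 ✓]
21^14 ≡ 5 (mod 71)  [q = 5: ≢ 1 ✓]
21^10 ≡ 30 (mod 71)  [q = 7: ≢ 1 ✓]
Every test exponent gives a nontrivial residue, hence 21 generates the full group.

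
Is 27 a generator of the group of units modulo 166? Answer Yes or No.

φ(166) = φ(2)·φ(83) = 1·82 = 82 = 2 · 41.
An element g generates (Z/166Z)^× iff g^(82/q) ≢ 1 (mod 166) for each prime q ∈ {2, 41}.
27^41 ≡ 1 (mod 166)  [q = 2: ≡ 1 ✗]
27^2 ≡ 65 (mod 166)  [q = 41: ≢ 1 ✓]
27^41 ≡ 1 shows ord(27) | 41, strictly less than φ(166); not a primitive root.

No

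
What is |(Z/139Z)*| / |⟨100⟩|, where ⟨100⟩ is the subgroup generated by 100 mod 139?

The order of 100 must divide φ(139) = 139 − 1 = 138 = 2 · 3 · 23.
Divisors of 138: 1, 2, 3, 6, 23, 46, 69, 138.
Evaluate successive powers at the divisors of 138:
100^1 ≡ 100
100^2 ≡ 131
100^3 ≡ 34
100^6 ≡ 44
100^23 ≡ 1
The order of 100 is 23, so the subgroup it generates has 23 elements.
The index is φ(139) / ord(100) = 138 / 23 = 6.

6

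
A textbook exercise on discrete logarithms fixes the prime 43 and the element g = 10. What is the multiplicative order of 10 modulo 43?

21

Since 10 ∈ (Z/43Z)^×, its order divides φ(43) = 43 − 1 = 42 = 2 · 3 · 7.
Divisors of 42: 1, 2, 3, 6, 7, 14, 21, 42.
Compute 10^d (mod 43) for the divisors d until we hit 1:
10^1 ≡ 10 (mod 43)
10^2 ≡ 14 (mod 43)
10^3 ≡ 11 (mod 43)
10^6 ≡ 35 (mod 43)
10^7 ≡ 6 (mod 43)
10^14 ≡ 36 (mod 43)
10^21 ≡ 1 (mod 43) ✓
So ord_43(10) = 21.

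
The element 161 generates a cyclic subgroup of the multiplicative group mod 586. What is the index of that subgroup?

By Lagrange's theorem, ord_586(161) divides φ(586) = φ(2)·φ(293) = 1·292 = 292 = 2^2 · 73.
Divisors of 292: 1, 2, 4, 73, 146, 292.
Evaluate successive powers at the divisors of 292:
161^1 ≡ 161 (mod 586)
161^2 ≡ 137 (mod 586)
161^4 ≡ 17 (mod 586)
161^73 ≡ 1 (mod 586) ✓
So ord_586(161) = 73, hence |⟨161⟩| = 73.
[(Z/586Z)^× : ⟨161⟩] = 292/73 = 4.

4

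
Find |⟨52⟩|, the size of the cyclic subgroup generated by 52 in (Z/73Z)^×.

24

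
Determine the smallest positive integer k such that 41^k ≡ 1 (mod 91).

12

The order of 41 must divide φ(91) = φ(7·13) = (7−1)·(13−1) = 6·12 = 72 = 2^3 · 3^2.
Divisors of 72: 1, 2, 3, 4, 6, 8, 9, 12, 18, 24, 36, 72.
Test each divisor d:
41^1 ≡ 41 (mod 91)
41^2 ≡ 43 (mod 91)
41^3 ≡ 34 (mod 91)
41^4 ≡ 29 (mod 91)
41^6 ≡ 64 (mod 91)
41^8 ≡ 22 (mod 91)
41^9 ≡ 83 (mod 91)
41^12 ≡ 1 (mod 91) ✓
Hence ord(41) = 12.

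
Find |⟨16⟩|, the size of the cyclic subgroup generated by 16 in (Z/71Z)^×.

35

By Lagrange's theorem, ord_71(16) divides φ(71) = 71 − 1 = 70 = 2 · 5 · 7.
Divisors of 70: 1, 2, 5, 7, 10, 14, 35, 70.
Test each divisor d:
16^1 ≡ 16 (mod 71)
16^2 ≡ 43 (mod 71)
16^5 ≡ 48 (mod 71)
16^7 ≡ 5 (mod 71)
16^10 ≡ 32 (mod 71)
16^14 ≡ 25 (mod 71)
16^35 ≡ 1 (mod 71) ✓
The smallest such exponent is 35, so the order of 16 is 35.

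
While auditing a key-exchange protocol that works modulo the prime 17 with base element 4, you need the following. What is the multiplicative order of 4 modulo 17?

4

ord(4) | φ(17) = 17 − 1 = 16 = 2^4.
Divisors of 16: 1, 2, 4, 8, 16.
Compute 4^d (mod 17) for the divisors d until we hit 1:
4^1 ≡ 4 (mod 17)
4^2 ≡ 16 (mod 17)
4^4 ≡ 1 (mod 17) ✓
So ord_17(4) = 4.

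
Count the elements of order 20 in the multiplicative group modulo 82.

φ(82) = φ(2)·φ(41) = 1·40 = 40 = 2^3 · 5.
In a cyclic group of order 40, there are φ(d) elements of order d for each divisor d of 40, and zero for non-divisors.
20 = 2^2 · 5 divides 40, and φ(20) = 8.

8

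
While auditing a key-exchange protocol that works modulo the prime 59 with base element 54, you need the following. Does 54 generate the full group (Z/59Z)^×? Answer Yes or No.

φ(59) = 59 − 1 = 58 = 2 · 29.
An element g generates (Z/59Z)^× iff g^(58/q) ≢ 1 (mod 59) for each prime q ∈ {2, 29}.
54^29 ≡ 58 (mod 59)  [q = 2: ≢ 1 ✓]
54^2 ≡ 25 (mod 59)  [q = 29: ≢ 1 ✓]
Every test exponent gives a nontrivial residue, hence 54 generates the full group.

Yes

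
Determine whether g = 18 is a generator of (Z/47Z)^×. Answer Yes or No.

φ(47) = 47 − 1 = 46 = 2 · 23.
An element g generates (Z/47Z)^× iff g^(46/q) ≢ 1 (mod 47) for each prime q ∈ {2, 23}.
18^23 ≡ 1 (mod 47)  [q = 2: ≡ 1 ✗]
18^2 ≡ 42 (mod 47)  [q = 23: ≢ 1 ✓]
The check at q = 2 fails, so 18 generates a proper subgroup.

No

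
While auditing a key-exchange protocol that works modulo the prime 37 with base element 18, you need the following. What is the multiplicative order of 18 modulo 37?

36

The order of 18 must divide φ(37) = 37 − 1 = 36 = 2^2 · 3^2.
Divisors of 36: 1, 2, 3, 4, 6, 9, 12, 18, 36.
Check 18^d mod 37 for each divisor in increasing order:
18^1 ≡ 18
18^2 ≡ 28
18^3 ≡ 23
18^4 ≡ 7
18^6 ≡ 11
18^9 ≡ 31
18^12 ≡ 10
18^18 ≡ 36
18^36 ≡ 1
Therefore the multiplicative order of 18 modulo 37 is 36.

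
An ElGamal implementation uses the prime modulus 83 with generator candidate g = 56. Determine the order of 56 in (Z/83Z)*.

The order of 56 must divide φ(83) = 83 − 1 = 82 = 2 · 41.
Divisors of 82: 1, 2, 41, 82.
Test each divisor d:
56^1 ≡ 56 (mod 83)
56^2 ≡ 65 (mod 83)
56^41 ≡ 82 (mod 83)
56^82 ≡ 1 (mod 83) ✓
Hence ord(56) = 82.

82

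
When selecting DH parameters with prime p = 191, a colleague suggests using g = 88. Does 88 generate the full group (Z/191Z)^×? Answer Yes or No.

Yes

φ(191) = 191 − 1 = 190 = 2 · 5 · 19.
An element g generates (Z/191Z)^× iff g^(190/q) ≢ 1 (mod 191) for each prime q ∈ {2, 5, 19}.
88^95 ≡ 190 (mod 191)  [q = 2: ≢ 1 ✓]
88^38 ≡ 184 (mod 191)  [q = 5: ≢ 1 ✓]
88^10 ≡ 160 (mod 191)  [q = 19: ≢ 1 ✓]
None equal 1, so ord_191(88) = 190: 88 is a primitive root.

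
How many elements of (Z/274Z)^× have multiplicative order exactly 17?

16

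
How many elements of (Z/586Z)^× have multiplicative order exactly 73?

72

φ(586) = φ(2)·φ(293) = 1·292 = 292 = 2^2 · 73.
In a cyclic group of order 292, there are φ(d) elements of order d for each divisor d of 292, and zero for non-divisors.
73 | 292, and φ(73) = 73 − 1 = 72.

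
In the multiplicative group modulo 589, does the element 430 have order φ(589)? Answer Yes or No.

No

589 = 19 · 31 is a product of two distinct odd primes, so (Z/589Z)^× ≅ (Z/19Z)^× × (Z/31Z)^× is not cyclic.
No primitive root modulo 589 exists; in particular 430 is not one.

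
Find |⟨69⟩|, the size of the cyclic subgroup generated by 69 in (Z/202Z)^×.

Since 69 ∈ (Z/202Z)^×, its order divides φ(202) = φ(2)·φ(101) = 1·100 = 100 = 2^2 · 5^2.
Divisors of 100: 1, 2, 4, 5, 10, 20, 25, 50, 100.
Test each divisor d:
69^1 ≡ 69 (mod 202)
69^2 ≡ 115 (mod 202)
69^4 ≡ 95 (mod 202)
69^5 ≡ 91 (mod 202)
69^10 ≡ 201 (mod 202)
69^20 ≡ 1 (mod 202) ✓
The smallest such exponent is 20, so the order of 69 is 20.

20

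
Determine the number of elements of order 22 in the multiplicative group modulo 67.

10

φ(67) = 67 − 1 = 66 = 2 · 3 · 11.
(Z/67Z)^× is cyclic (|G| = 66); a cyclic group of order m has exactly φ(d) elements of each order d | m, and none otherwise.
22 = 2 · 11 divides 66, and φ(22) = 10.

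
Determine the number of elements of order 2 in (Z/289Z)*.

φ(289) = φ(17^2) = 17·(17−1) = 272 = 2^4 · 17.
(Z/289Z)^× is cyclic (|G| = 272); a cyclic group of order m has exactly φ(d) elements of each order d | m, and none otherwise.
2 | 272, and φ(2) = 2 − 1 = 1.

1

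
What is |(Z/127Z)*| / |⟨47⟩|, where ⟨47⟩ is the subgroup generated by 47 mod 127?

6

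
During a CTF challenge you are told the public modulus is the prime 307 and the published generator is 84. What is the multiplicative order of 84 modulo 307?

306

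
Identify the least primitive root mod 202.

φ(202) = φ(2)·φ(101) = 1·100 = 100 = 2^2 · 5^2.
Test candidates g = 2, 3, … against the prime factors q ∈ {2, 5} of φ(202): g is a generator iff g^(100/q) ≢ 1 for every such q.
g = 2: gcd(2, 202) = 2 > 1, not a unit — skip.
g = 3: 3^50 ≡ 201; 3^20 ≡ 185 — none is 1, so 3 is a primitive root.
Hence the least primitive root of 202 is 3.

3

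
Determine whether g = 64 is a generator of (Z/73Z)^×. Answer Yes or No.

φ(73) = 73 − 1 = 72 = 2^3 · 3^2.
Test 64^(72/q) mod 73 for each prime factor q of 72:
64^36 ≡ 1 (mod 73)  [q = 2: ≡ 1 ✗]
64^24 ≡ 1 (mod 73)  [q = 3: ≡ 1 ✗]
The check at q = 2 fails, so 64 generates a proper subgroup.

No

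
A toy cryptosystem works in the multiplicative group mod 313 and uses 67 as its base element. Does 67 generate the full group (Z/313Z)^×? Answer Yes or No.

φ(313) = 313 − 1 = 312 = 2^3 · 3 · 13.
An element g generates (Z/313Z)^× iff g^(312/q) ≢ 1 (mod 313) for each prime q ∈ {2, 3, 13}.
67^156 ≡ 312 (mod 313)  [q = 2: ≢ 1 ✓]
67^104 ≡ 98 (mod 313)  [q = 3: ≢ 1 ✓]
67^24 ≡ 58 (mod 313)  [q = 13: ≢ 1 ✓]
All checks pass, so 67 has order 312 and is a primitive root modulo 313.

Yes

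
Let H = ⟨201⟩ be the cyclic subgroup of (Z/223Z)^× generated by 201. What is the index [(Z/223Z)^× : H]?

2

Since 201 ∈ (Z/223Z)^×, its order divides φ(223) = 223 − 1 = 222 = 2 · 3 · 37.
Divisors of 222: 1, 2, 3, 6, 37, 74, 111, 222.
Evaluate successive powers at the divisors of 222:
201^1 ≡ 201 (mod 223)
201^2 ≡ 38 (mod 223)
201^3 ≡ 56 (mod 223)
201^6 ≡ 14 (mod 223)
201^37 ≡ 183 (mod 223)
201^74 ≡ 39 (mod 223)
201^111 ≡ 1 (mod 223) ✓
The order of 201 is 111, so the subgroup it generates has 111 elements.
The index is φ(223) / ord(201) = 222 / 111 = 2.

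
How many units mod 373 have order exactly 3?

φ(373) = 373 − 1 = 372 = 2^2 · 3 · 31.
In a cyclic group of order 372, there are φ(d) elements of order d for each divisor d of 372, and zero for non-divisors.
3 | 372, and φ(3) = 3 − 1 = 2.

2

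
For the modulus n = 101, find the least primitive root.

2

φ(101) = 101 − 1 = 100 = 2^2 · 5^2.
Test candidates g = 2, 3, … against the prime factors q ∈ {2, 5} of φ(101): g is a generator iff g^(100/q) ≢ 1 for every such q.
g = 2: 2^50 ≡ 100; 2^20 ≡ 95 — none is 1, so 2 is a primitive root.
So 2 is the smallest generator of (Z/101Z)^×.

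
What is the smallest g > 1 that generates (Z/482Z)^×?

7

φ(482) = φ(2)·φ(241) = 1·240 = 240 = 2^4 · 3 · 5.
Test candidates g = 2, 3, … against the prime factors q ∈ {2, 3, 5} of φ(482): g is a generator iff g^(240/q) ≢ 1 for every such q.
g = 2: gcd(2, 482) = 2 > 1, not a unit — skip.
g = 3: 3^120 ≡ 1 — hits 1, so not a primitive root.
g = 4: gcd(4, 482) = 2 > 1, not a unit — skip.
g = 5: 5^120 ≡ 1 — hits 1, so not a primitive root.
g = 6: gcd(6, 482) = 2 > 1, not a unit — skip.
g = 7: 7^120 ≡ 481; 7^80 ≡ 15; 7^48 ≡ 91 — none is 1, so 7 is a primitive root.
The smallest primitive root modulo 482 is 7.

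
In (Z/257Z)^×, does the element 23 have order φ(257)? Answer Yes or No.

No

φ(257) = 257 − 1 = 256 = 2^8.
An element g generates (Z/257Z)^× iff g^(256/q) ≢ 1 (mod 257) for each prime q ∈ {2}.
23^128 ≡ 1 (mod 257)  [q = 2: ≡ 1 ✗]
The check at q = 2 fails, so 23 generates a proper subgroup.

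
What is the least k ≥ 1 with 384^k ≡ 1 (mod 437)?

Since 384 ∈ (Z/437Z)^×, its order divides φ(437) = φ(19·23) = (19−1)·(23−1) = 18·22 = 396 = 2^2 · 3^2 · 11.
Divisors of 396: 1, 2, 3, 4, 6, 9, 11, 12, 18, 22, 33, 36, 44, 66, 99, 132, 198, 396.
Compute 384^d (mod 437) for the divisors d until we hit 1:
384^1 ≡ 384 (mod 437)
384^2 ≡ 187 (mod 437)
384^3 ≡ 140 (mod 437)
384^4 ≡ 9 (mod 437)
384^6 ≡ 372 (mod 437)
384^9 ≡ 77 (mod 437)
384^11 ≡ 415 (mod 437)
384^12 ≡ 292 (mod 437)
384^18 ≡ 248 (mod 437)
384^22 ≡ 47 (mod 437)
384^33 ≡ 277 (mod 437)
384^36 ≡ 324 (mod 437)
384^44 ≡ 24 (mod 437)
384^66 ≡ 254 (mod 437)
384^99 ≡ 1 (mod 437) ✓
The smallest such exponent is 99, so the order of 384 is 99.

99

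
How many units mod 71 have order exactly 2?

φ(71) = 71 − 1 = 70 = 2 · 5 · 7.
(Z/71Z)^× is cyclic (|G| = 70); a cyclic group of order m has exactly φ(d) elements of each order d | m, and none otherwise.
2 | 70, and φ(2) = 2 − 1 = 1.

1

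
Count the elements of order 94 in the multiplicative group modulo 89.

0

φ(89) = 89 − 1 = 88 = 2^3 · 11.
In a cyclic group of order 88, there are φ(d) elements of order d for each divisor d of 88, and zero for non-divisors.
Since 94 ∤ 88, the count is 0.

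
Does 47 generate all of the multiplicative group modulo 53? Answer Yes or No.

φ(53) = 53 − 1 = 52 = 2^2 · 13.
An element g generates (Z/53Z)^× iff g^(52/q) ≢ 1 (mod 53) for each prime q ∈ {2, 13}.
47^26 ≡ 1 (mod 53)  [q = 2: ≡ 1 ✗]
47^4 ≡ 24 (mod 53)  [q = 13: ≢ 1 ✓]
Since 47^26 ≡ 1, the order of 47 divides 26 < 52, so 47 is not a primitive root.

No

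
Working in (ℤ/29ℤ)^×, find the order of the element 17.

The order of 17 must divide φ(29) = 29 − 1 = 28 = 2^2 · 7.
Divisors of 28: 1, 2, 4, 7, 14, 28.
Test each divisor d:
17^1 ≡ 17 (mod 29)
17^2 ≡ 28 (mod 29)
17^4 ≡ 1 (mod 29) ✓
So ord_29(17) = 4.

4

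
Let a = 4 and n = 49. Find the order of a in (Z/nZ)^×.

21

Since 4 ∈ (Z/49Z)^×, its order divides φ(49) = φ(7^2) = 7·(7−1) = 42 = 2 · 3 · 7.
Divisors of 42: 1, 2, 3, 6, 7, 14, 21, 42.
Check 4^d mod 49 for each divisor in increasing order:
4^1 ≡ 4 (mod 49)
4^2 ≡ 16 (mod 49)
4^3 ≡ 15 (mod 49)
4^6 ≡ 29 (mod 49)
4^7 ≡ 18 (mod 49)
4^14 ≡ 30 (mod 49)
4^21 ≡ 1 (mod 49) ✓
The smallest such exponent is 21, so the order of 4 is 21.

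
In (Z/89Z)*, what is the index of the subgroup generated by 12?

The order of 12 must divide φ(89) = 89 − 1 = 88 = 2^3 · 11.
Divisors of 88: 1, 2, 4, 8, 11, 22, 44, 88.
Check 12^d mod 89 for each divisor in increasing order:
12^1 ≡ 12 (mod 89)
12^2 ≡ 55 (mod 89)
12^4 ≡ 88 (mod 89)
12^8 ≡ 1 (mod 89) ✓
The order of 12 is 8, so the subgroup it generates has 8 elements.
Index = |(Z/89Z)^×| / |⟨12⟩| = 88 / 8 = 11.

11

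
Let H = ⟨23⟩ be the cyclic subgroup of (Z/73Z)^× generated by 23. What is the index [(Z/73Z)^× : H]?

2

Since 23 ∈ (Z/73Z)^×, its order divides φ(73) = 73 − 1 = 72 = 2^3 · 3^2.
Divisors of 72: 1, 2, 3, 4, 6, 8, 9, 12, 18, 24, 36, 72.
Compute 23^d (mod 73) for the divisors d until we hit 1:
23^1 ≡ 23
23^2 ≡ 18
23^3 ≡ 49
23^4 ≡ 32
23^6 ≡ 65
23^8 ≡ 2
23^9 ≡ 46
23^12 ≡ 64
23^18 ≡ 72
23^24 ≡ 8
23^36 ≡ 1
The order of 23 is 36, so the subgroup it generates has 36 elements.
[(Z/73Z)^× : ⟨23⟩] = 72/36 = 2.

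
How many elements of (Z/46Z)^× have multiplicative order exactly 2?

1

φ(46) = φ(2)·φ(23) = 1·22 = 22 = 2 · 11.
(Z/46Z)^× is cyclic (|G| = 22); a cyclic group of order m has exactly φ(d) elements of each order d | m, and none otherwise.
2 | 22, and φ(2) = 2 − 1 = 1.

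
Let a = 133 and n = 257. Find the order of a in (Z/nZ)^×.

128

ord(133) | φ(257) = 257 − 1 = 256 = 2^8.
Divisors of 256: 1, 2, 4, 8, 16, 32, 64, 128, 256.
Evaluate successive powers at the divisors of 256:
133^1 ≡ 133
133^2 ≡ 213
133^4 ≡ 137
133^8 ≡ 8
133^16 ≡ 64
133^32 ≡ 241
133^64 ≡ 256
133^128 ≡ 1
The smallest such exponent is 128, so the order of 133 is 128.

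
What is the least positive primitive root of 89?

φ(89) = 89 − 1 = 88 = 2^3 · 11.
g is a primitive root iff g^(88/q) ≢ 1 (mod 89) for each prime q ∈ {2, 11}.
g = 2: 2^44 ≡ 1 — hits 1, so not a primitive root.
g = 3: 3^44 ≡ 88; 3^8 ≡ 64 — none is 1, so 3 is a primitive root.
So 3 is the smallest generator of (Z/89Z)^×.

3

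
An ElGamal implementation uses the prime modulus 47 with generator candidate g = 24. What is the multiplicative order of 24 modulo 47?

Since 24 ∈ (Z/47Z)^×, its order divides φ(47) = 47 − 1 = 46 = 2 · 23.
Divisors of 46: 1, 2, 23, 46.
Compute 24^d (mod 47) for the divisors d until we hit 1:
24^1 ≡ 24 (mod 47)
24^2 ≡ 12 (mod 47)
24^23 ≡ 1 (mod 47) ✓
Hence ord(24) = 23.

23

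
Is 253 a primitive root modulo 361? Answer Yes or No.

No

φ(361) = φ(19^2) = 19·(19−1) = 342 = 2 · 3^2 · 19.
An element g generates (Z/361Z)^× iff g^(342/q) ≢ 1 (mod 361) for each prime q ∈ {2, 3, 19}.
253^171 ≡ 1 (mod 361)  [q = 2: ≡ 1 ✗]
253^114 ≡ 68 (mod 361)  [q = 3: ≢ 1 ✓]
253^18 ≡ 58 (mod 361)  [q = 19: ≢ 1 ✓]
Since 253^171 ≡ 1, the order of 253 divides 171 < 342, so 253 is not a primitive root.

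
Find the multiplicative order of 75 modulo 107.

ord(75) | φ(107) = 107 − 1 = 106 = 2 · 53.
Divisors of 106: 1, 2, 53, 106.
Evaluate successive powers at the divisors of 106:
75^1 ≡ 75 (mod 107)
75^2 ≡ 61 (mod 107)
75^53 ≡ 1 (mod 107) ✓
Therefore the multiplicative order of 75 modulo 107 is 53.

53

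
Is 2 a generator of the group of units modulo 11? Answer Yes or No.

Yes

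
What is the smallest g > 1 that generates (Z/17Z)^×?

φ(17) = 17 − 1 = 16 = 2^4.
g is a primitive root iff g^(16/q) ≢ 1 (mod 17) for each prime q ∈ {2}.
g = 2: 2^8 ≡ 1 — hits 1, so not a primitive root.
g = 3: 3^8 ≡ 16 — none is 1, so 3 is a primitive root.
So 3 is the smallest generator of (Z/17Z)^×.

3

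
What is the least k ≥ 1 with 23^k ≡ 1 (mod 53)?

4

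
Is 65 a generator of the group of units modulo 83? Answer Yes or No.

φ(83) = 83 − 1 = 82 = 2 · 41.
Test 65^(82/q) mod 83 for each prime factor q of 82:
65^41 ≡ 1 (mod 83)  [q = 2: ≡ 1 ✗]
65^2 ≡ 75 (mod 83)  [q = 41: ≢ 1 ✓]
65^41 ≡ 1 shows ord(65) | 41, strictly less than φ(83); not a primitive root.

No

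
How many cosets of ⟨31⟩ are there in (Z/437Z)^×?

By Lagrange's theorem, ord_437(31) divides φ(437) = φ(19·23) = (19−1)·(23−1) = 18·22 = 396 = 2^2 · 3^2 · 11.
Divisors of 396: 1, 2, 3, 4, 6, 9, 11, 12, 18, 22, 33, 36, 44, 66, 99, 132, 198, 396.
Test each divisor d:
31^1 ≡ 31
31^2 ≡ 87
31^3 ≡ 75
31^4 ≡ 140
31^6 ≡ 381
31^9 ≡ 170
31^11 ≡ 369
31^12 ≡ 77
31^18 ≡ 58
31^22 ≡ 254
31^33 ≡ 208
31^36 ≡ 305
31^44 ≡ 277
31^66 ≡ 1
The order of 31 is 66, so the subgroup it generates has 66 elements.
[(Z/437Z)^× : ⟨31⟩] = 396/66 = 6.

6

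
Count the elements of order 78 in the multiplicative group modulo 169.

24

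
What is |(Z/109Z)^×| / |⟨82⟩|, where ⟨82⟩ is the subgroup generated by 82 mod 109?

6

Since 82 ∈ (Z/109Z)^×, its order divides φ(109) = 109 − 1 = 108 = 2^2 · 3^3.
Divisors of 108: 1, 2, 3, 4, 6, 9, 12, 18, 27, 36, 54, 108.
Evaluate successive powers at the divisors of 108:
82^1 ≡ 82 (mod 109)
82^2 ≡ 75 (mod 109)
82^3 ≡ 46 (mod 109)
82^4 ≡ 66 (mod 109)
82^6 ≡ 45 (mod 109)
82^9 ≡ 108 (mod 109)
82^12 ≡ 63 (mod 109)
82^18 ≡ 1 (mod 109) ✓
The order of 82 is 18, so the subgroup it generates has 18 elements.
The index is φ(109) / ord(82) = 108 / 18 = 6.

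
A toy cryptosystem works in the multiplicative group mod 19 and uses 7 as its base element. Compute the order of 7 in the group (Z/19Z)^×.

3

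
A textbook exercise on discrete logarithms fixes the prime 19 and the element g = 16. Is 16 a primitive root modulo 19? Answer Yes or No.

No

φ(19) = 19 − 1 = 18 = 2 · 3^2.
16 is a primitive root mod 19 iff 16^(φ(19)/q) ≢ 1 for every prime q | φ(19), i.e. q ∈ {2, 3}.
16^9 ≡ 1 (mod 19)  [q = 2: ≡ 1 ✗]
16^6 ≡ 7 (mod 19)  [q = 3: ≢ 1 ✓]
Since 16^9 ≡ 1, the order of 16 divides 9 < 18, so 16 is not a primitive root.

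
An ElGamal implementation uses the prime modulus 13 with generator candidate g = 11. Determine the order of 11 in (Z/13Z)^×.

ord(11) | φ(13) = 13 − 1 = 12 = 2^2 · 3.
Divisors of 12: 1, 2, 3, 4, 6, 12.
Compute 11^d (mod 13) for the divisors d until we hit 1:
11^1 ≡ 11
11^2 ≡ 4
11^3 ≡ 5
11^4 ≡ 3
11^6 ≡ 12
11^12 ≡ 1
So ord_13(11) = 12.

12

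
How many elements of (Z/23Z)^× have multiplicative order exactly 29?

φ(23) = 23 − 1 = 22 = 2 · 11.
(Z/23Z)^× is cyclic (|G| = 22); a cyclic group of order m has exactly φ(d) elements of each order d | m, and none otherwise.
29 does not divide 22, so no element of (Z/23Z)^× has order 29.

0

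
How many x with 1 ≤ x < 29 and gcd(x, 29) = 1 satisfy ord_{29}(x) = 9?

0

φ(29) = 29 − 1 = 28 = 2^2 · 7.
In a cyclic group of order 28, there are φ(d) elements of order d for each divisor d of 28, and zero for non-divisors.
9 does not divide 28, so no element of (Z/29Z)^× has order 9.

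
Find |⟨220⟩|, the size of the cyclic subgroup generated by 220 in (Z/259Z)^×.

By Lagrange's theorem, ord_259(220) divides φ(259) = φ(7·37) = (7−1)·(37−1) = 6·36 = 216 = 2^3 · 3^3.
Divisors of 216: 1, 2, 3, 4, 6, 8, 9, 12, 18, 24, 27, 36, 54, 72, 108, 216.
Compute 220^d (mod 259) for the divisors d until we hit 1:
220^1 ≡ 220 (mod 259)
220^2 ≡ 226 (mod 259)
220^3 ≡ 251 (mod 259)
220^4 ≡ 53 (mod 259)
220^6 ≡ 64 (mod 259)
220^8 ≡ 219 (mod 259)
220^9 ≡ 6 (mod 259)
220^12 ≡ 211 (mod 259)
220^18 ≡ 36 (mod 259)
220^24 ≡ 232 (mod 259)
220^27 ≡ 216 (mod 259)
220^36 ≡ 1 (mod 259) ✓
Therefore the multiplicative order of 220 modulo 259 is 36.

36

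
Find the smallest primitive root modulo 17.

3

φ(17) = 17 − 1 = 16 = 2^4.
Test candidates g = 2, 3, … against the prime factors q ∈ {2} of φ(17): g is a generator iff g^(16/q) ≢ 1 for every such q.
g = 2: 2^8 ≡ 1 — hits 1, so not a primitive root.
g = 3: 3^8 ≡ 16 — none is 1, so 3 is a primitive root.
The smallest primitive root modulo 17 is 3.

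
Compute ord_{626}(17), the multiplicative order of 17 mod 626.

312

ord(17) | φ(626) = φ(2)·φ(313) = 1·312 = 312 = 2^3 · 3 · 13.
Divisors of 312: 1, 2, 3, 4, 6, 8, 12, 13, 24, 26, 39, 52, 78, 104, 156, 312.
Compute 17^d (mod 626) for the divisors d until we hit 1:
17^1 ≡ 17 (mod 626)
17^2 ≡ 289 (mod 626)
17^3 ≡ 531 (mod 626)
17^4 ≡ 263 (mod 626)
17^6 ≡ 261 (mod 626)
17^8 ≡ 309 (mod 626)
17^12 ≡ 513 (mod 626)
17^13 ≡ 583 (mod 626)
17^24 ≡ 249 (mod 626)
17^26 ≡ 597 (mod 626)
17^39 ≡ 621 (mod 626)
17^52 ≡ 215 (mod 626)
17^78 ≡ 25 (mod 626)
17^104 ≡ 527 (mod 626)
17^156 ≡ 625 (mod 626)
17^312 ≡ 1 (mod 626) ✓
The smallest such exponent is 312, so the order of 17 is 312.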